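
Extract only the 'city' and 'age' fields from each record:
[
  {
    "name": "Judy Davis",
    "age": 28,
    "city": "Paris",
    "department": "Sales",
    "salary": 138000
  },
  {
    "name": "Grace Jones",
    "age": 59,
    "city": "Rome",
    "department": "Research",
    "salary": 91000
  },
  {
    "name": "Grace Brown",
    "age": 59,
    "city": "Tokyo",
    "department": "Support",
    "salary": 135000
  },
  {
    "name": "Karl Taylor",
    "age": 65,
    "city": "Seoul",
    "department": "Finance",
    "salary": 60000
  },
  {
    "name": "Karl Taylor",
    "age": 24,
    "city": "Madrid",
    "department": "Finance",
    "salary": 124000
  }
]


Original: 5 records with fields: name, age, city, department, salary
Keep: ['city', 'age']
Drop: ['name', 'department', 'salary']
Result: 5 records, 2 fields each

[
  {
    "city": "Paris",
    "age": 28
  },
  {
    "city": "Rome",
    "age": 59
  },
  {
    "city": "Tokyo",
    "age": 59
  },
  {
    "city": "Seoul",
    "age": 65
  },
  {
    "city": "Madrid",
    "age": 24
  }
]


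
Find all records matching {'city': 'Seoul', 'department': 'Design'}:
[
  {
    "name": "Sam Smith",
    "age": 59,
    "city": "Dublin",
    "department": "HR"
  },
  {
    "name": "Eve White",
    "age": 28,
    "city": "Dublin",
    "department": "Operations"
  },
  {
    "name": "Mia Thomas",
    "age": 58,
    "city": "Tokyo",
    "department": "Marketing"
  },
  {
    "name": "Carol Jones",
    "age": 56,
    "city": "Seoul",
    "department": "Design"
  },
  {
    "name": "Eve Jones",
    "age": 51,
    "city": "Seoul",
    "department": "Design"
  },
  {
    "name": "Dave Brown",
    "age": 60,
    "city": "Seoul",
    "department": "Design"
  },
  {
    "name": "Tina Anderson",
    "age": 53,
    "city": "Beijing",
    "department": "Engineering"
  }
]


Search criteria: {'city': 'Seoul', 'department': 'Design'}

Checking 7 records:
  Sam Smith: {city: Dublin, department: HR}
  Eve White: {city: Dublin, department: Operations}
  Mia Thomas: {city: Tokyo, department: Marketing}
  Carol Jones: {city: Seoul, department: Design} <-- MATCH
  Eve Jones: {city: Seoul, department: Design} <-- MATCH
  Dave Brown: {city: Seoul, department: Design} <-- MATCH
  Tina Anderson: {city: Beijing, department: Engineering}

Matches: ["Carol Jones", "Eve Jones", "Dave Brown"]

["Carol Jones", "Eve Jones", "Dave Brown"]


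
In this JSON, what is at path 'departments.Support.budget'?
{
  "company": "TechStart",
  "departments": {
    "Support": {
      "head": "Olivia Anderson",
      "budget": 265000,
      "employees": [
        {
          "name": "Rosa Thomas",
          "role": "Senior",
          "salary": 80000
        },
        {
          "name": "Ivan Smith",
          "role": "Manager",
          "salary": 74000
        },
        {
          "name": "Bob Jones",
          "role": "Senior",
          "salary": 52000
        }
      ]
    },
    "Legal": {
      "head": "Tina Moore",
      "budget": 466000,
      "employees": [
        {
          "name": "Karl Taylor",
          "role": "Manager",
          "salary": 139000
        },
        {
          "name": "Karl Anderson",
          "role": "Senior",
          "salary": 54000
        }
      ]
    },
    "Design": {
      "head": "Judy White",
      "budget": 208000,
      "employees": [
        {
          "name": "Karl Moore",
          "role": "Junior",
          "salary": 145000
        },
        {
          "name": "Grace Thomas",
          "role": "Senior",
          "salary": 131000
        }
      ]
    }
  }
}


Path: departments.Support.budget

Navigate:
  -> departments
  -> Support
  -> budget = 265000

265000


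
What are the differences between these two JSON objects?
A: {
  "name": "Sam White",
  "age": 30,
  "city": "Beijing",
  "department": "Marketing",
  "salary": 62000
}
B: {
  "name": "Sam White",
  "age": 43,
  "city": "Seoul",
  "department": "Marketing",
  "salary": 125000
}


Comparing each field (in key order):
  name: same
  age: DIFFERENT
  city: DIFFERENT
  department: same
  salary: DIFFERENT
Differences:
  age: 30 -> 43
  city: Beijing -> Seoul
  salary: 62000 -> 125000

3 field(s) changed

3 changes: age, city, salary


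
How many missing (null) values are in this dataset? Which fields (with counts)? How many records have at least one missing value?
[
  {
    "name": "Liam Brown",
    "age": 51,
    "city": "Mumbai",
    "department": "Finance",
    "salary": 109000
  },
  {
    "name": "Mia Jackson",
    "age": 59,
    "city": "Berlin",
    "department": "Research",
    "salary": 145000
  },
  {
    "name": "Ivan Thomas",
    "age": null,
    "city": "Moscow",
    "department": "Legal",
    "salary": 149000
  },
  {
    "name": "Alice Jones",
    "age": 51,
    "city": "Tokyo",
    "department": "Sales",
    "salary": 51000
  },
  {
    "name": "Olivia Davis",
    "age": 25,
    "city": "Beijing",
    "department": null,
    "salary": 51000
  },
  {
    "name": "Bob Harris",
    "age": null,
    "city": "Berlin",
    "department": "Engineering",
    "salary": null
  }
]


Checking for missing (null) values in 6 records:

  Liam Brown: complete
  Mia Jackson: complete
  Ivan Thomas: age
  Alice Jones: complete
  Olivia Davis: department
  Bob Harris: age, salary

Per field:
  name: 0 missing
  age: 2 missing
  city: 0 missing
  department: 1 missing
  salary: 1 missing

Total missing values: 4
Records with any missing: 3

4 missing values (age: 2, department: 1, salary: 1); 3 incomplete records


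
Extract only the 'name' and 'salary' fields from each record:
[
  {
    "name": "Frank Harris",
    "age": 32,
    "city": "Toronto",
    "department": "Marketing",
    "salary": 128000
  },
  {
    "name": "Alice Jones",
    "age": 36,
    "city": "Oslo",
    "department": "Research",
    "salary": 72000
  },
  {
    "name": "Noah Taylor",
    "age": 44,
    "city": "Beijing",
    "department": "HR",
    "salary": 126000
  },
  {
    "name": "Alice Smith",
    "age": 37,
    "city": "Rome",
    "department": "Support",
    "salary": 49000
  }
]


Original: 4 records with fields: name, age, city, department, salary
Keep: ['name', 'salary']
Drop: ['age', 'city', 'department']
Result: 4 records, 2 fields each

[
  {
    "name": "Frank Harris",
    "salary": 128000
  },
  {
    "name": "Alice Jones",
    "salary": 72000
  },
  {
    "name": "Noah Taylor",
    "salary": 126000
  },
  {
    "name": "Alice Smith",
    "salary": 49000
  }
]


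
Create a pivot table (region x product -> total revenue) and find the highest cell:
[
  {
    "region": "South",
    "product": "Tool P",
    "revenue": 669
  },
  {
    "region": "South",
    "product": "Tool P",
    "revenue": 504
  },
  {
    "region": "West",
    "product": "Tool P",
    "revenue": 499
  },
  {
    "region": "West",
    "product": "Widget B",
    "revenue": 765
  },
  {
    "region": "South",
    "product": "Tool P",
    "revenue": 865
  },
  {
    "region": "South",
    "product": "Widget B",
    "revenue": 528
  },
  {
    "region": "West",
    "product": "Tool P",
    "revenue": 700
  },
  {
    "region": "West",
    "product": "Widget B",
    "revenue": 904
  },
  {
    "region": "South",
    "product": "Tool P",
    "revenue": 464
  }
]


Pivot: region (rows) x product (columns) -> total revenue

     Tool P        Widget B    
South         2502           528  
West          1199          1669  

Highest: South / Tool P = $2502

South / Tool P = $2502


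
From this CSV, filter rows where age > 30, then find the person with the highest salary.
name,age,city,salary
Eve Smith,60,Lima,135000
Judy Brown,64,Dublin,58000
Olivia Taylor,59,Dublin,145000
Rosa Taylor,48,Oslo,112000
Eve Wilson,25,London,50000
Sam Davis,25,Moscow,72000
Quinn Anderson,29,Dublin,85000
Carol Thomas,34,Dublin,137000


Filter: age > 30
Sort by: salary (descending)

Filtered records (5):
  Olivia Taylor, age 59, salary $145000
  Carol Thomas, age 34, salary $137000
  Eve Smith, age 60, salary $135000
  Rosa Taylor, age 48, salary $112000
  Judy Brown, age 64, salary $58000

Highest salary: Olivia Taylor ($145000)

Olivia Taylor


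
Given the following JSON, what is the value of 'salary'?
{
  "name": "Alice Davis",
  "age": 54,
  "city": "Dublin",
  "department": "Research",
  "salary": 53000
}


Looking up field 'salary'
Value: 53000

53000


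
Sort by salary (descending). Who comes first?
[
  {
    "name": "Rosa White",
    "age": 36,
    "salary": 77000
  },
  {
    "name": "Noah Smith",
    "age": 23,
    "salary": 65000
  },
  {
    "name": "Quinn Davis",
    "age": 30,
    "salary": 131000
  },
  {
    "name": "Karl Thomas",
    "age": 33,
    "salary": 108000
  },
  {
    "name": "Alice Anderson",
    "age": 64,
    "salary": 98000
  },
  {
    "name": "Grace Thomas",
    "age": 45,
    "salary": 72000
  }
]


Sort by: salary (descending)

Sorted order:
  1. Quinn Davis (salary = 131000)
  2. Karl Thomas (salary = 108000)
  3. Alice Anderson (salary = 98000)
  4. Rosa White (salary = 77000)
  5. Grace Thomas (salary = 72000)
  6. Noah Smith (salary = 65000)

First: Quinn Davis

Quinn Davis


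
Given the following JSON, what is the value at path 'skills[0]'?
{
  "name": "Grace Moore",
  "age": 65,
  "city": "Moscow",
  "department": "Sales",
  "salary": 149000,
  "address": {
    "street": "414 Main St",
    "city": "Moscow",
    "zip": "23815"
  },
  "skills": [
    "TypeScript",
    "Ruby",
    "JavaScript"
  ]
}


Query: skills[0]
Path: skills -> first element
Value: TypeScript

TypeScript


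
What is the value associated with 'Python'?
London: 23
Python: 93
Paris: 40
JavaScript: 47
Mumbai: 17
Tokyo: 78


Looking up key 'Python'
Value: 93

93


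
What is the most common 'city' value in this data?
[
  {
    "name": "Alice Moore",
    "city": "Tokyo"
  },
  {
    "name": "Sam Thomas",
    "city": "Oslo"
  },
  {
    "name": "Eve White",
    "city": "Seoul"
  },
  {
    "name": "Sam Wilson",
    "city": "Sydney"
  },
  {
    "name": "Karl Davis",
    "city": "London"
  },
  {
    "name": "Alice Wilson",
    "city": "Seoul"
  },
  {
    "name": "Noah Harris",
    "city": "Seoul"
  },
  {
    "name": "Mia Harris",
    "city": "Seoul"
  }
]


Counting 'city' values across 8 records:

  Seoul: 4 ####
  Tokyo: 1 #
  Oslo: 1 #
  Sydney: 1 #
  London: 1 #

Most common: Seoul (4 times)

Seoul (4 times)


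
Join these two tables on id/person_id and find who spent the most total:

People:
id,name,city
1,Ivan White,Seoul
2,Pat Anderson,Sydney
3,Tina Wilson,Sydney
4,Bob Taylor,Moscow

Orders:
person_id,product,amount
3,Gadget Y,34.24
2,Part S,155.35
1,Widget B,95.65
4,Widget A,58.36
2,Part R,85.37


Join on: people.id = orders.person_id

Joined rows:
  Tina Wilson (Sydney) bought Gadget Y for $34.24
  Pat Anderson (Sydney) bought Part S for $155.35
  Ivan White (Seoul) bought Widget B for $95.65
  Bob Taylor (Moscow) bought Widget A for $58.36
  Pat Anderson (Sydney) bought Part R for $85.37

Total per person:
  Pat Anderson: $240.72
  Ivan White: $95.65
  Bob Taylor: $58.36
  Tina Wilson: $34.24

Top spender: Pat Anderson ($240.72)

Pat Anderson ($240.72)


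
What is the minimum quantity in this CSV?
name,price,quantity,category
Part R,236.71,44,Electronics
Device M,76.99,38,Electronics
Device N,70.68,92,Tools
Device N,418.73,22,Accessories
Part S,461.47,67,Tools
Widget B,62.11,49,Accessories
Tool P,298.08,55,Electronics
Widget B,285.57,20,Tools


Computing minimum quantity:
Values: [44, 38, 92, 22, 67, 49, 55, 20]
Min = 20

20


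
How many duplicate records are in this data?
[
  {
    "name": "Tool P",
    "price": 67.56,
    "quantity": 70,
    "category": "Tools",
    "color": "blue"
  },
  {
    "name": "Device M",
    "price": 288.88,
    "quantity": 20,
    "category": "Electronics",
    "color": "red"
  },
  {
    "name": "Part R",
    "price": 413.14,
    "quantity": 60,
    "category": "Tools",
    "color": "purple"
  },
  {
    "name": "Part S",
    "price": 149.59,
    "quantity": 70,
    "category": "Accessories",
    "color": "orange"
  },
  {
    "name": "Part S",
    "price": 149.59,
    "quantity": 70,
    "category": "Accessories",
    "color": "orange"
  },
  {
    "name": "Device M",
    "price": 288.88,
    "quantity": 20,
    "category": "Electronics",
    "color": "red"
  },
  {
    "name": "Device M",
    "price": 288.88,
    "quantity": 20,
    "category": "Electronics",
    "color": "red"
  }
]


Checking 7 records for duplicates:

  Row 1: Tool P ($67.56, qty 70)
  Row 2: Device M ($288.88, qty 20)
  Row 3: Part R ($413.14, qty 60)
  Row 4: Part S ($149.59, qty 70)
  Row 5: Part S ($149.59, qty 70) <-- DUPLICATE
  Row 6: Device M ($288.88, qty 20) <-- DUPLICATE
  Row 7: Device M ($288.88, qty 20) <-- DUPLICATE

Duplicates found: 3
Unique records: 4

3 duplicates, 4 unique


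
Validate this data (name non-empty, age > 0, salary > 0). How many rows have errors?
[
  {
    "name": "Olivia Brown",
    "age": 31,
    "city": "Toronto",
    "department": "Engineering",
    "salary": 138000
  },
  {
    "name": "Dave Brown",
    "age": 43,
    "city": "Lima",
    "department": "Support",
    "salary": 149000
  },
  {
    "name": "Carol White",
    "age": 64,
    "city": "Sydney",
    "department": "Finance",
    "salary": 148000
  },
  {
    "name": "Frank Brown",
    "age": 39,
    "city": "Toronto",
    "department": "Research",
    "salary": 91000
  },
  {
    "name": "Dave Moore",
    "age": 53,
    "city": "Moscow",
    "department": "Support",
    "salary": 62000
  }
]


Validating 5 records:
Rules: name non-empty, age > 0, salary > 0

  Row 1 (Olivia Brown): OK
  Row 2 (Dave Brown): OK
  Row 3 (Carol White): OK
  Row 4 (Frank Brown): OK
  Row 5 (Dave Moore): OK

Total errors: 0

0 errors


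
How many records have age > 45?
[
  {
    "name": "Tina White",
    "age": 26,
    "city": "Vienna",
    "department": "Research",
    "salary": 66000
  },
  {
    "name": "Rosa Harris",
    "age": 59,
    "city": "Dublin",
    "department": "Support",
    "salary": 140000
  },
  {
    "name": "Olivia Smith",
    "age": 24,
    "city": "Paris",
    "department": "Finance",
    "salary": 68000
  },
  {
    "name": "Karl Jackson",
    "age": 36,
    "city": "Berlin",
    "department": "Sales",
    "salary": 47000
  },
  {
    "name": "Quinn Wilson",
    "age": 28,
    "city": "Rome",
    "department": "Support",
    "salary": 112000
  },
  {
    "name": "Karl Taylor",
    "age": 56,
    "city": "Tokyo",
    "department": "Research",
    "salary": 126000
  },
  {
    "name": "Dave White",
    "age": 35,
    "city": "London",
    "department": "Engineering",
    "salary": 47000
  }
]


Data: 7 records
Condition: age > 45

Checking each record:
  Tina White: 26
  Rosa Harris: 59 MATCH
  Olivia Smith: 24
  Karl Jackson: 36
  Quinn Wilson: 28
  Karl Taylor: 56 MATCH
  Dave White: 35

Count: 2

2


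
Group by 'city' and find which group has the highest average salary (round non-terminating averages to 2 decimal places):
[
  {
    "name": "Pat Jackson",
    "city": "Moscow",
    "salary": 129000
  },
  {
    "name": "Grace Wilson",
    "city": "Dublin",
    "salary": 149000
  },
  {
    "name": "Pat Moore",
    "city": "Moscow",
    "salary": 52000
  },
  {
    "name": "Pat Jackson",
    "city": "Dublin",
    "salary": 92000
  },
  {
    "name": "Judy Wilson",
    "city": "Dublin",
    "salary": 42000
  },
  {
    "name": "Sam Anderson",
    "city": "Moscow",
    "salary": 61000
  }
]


Group by: city

Groups:
  Dublin: 3 people, avg salary = 283000/3 ≈ $94333.33
  Moscow: 3 people, avg salary = 242000/3 ≈ $80666.67

Highest average salary: Dublin (≈$94333.33)

Dublin (≈$94333.33)


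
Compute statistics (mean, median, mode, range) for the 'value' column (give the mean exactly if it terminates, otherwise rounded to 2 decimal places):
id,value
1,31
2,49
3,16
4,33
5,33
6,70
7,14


Data: [31, 49, 16, 33, 33, 70, 14]
Count: 7
Sum: 246
Mean: 246/7 ≈ 35.14 (rounded to 2 decimal places)
Sorted: [14, 16, 31, 33, 33, 49, 70]
Median: 33.0
Mode: 33 (2 times)
Range: 70 - 14 = 56
Min: 14, Max: 70

mean≈35.14, median=33.0, mode=33, range=56


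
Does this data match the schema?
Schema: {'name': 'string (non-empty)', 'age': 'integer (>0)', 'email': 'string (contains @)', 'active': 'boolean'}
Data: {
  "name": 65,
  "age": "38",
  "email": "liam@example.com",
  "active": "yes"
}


Validating each field against schema:
  name: FAIL (65 is not a string)
  age: FAIL ("38" is not an integer)
  email: OK (string with @)
  active: FAIL ("yes" is not a boolean)

Result: INVALID (3 errors: name, age, active)

INVALID (3 errors: name, age, active)


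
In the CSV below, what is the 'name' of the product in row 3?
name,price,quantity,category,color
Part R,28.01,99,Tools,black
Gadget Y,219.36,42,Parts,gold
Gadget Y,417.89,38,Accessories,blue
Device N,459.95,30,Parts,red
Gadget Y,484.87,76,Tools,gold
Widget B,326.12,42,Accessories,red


Query: Row 3 ('Gadget Y'), column 'name'
Value: Gadget Y

Gadget Y


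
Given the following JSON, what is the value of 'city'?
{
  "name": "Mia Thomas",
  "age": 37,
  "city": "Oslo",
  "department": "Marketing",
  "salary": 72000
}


Looking up field 'city'
Value: Oslo

Oslo


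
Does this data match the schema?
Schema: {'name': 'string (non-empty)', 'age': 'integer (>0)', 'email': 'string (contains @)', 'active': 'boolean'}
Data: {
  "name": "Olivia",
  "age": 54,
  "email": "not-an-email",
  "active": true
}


Validating each field against schema:
  name: OK (non-empty string)
  age: OK (positive integer)
  email: FAIL ("not-an-email" does not contain @)
  active: OK (boolean)

Result: INVALID (1 error: email)

INVALID (1 error: email)


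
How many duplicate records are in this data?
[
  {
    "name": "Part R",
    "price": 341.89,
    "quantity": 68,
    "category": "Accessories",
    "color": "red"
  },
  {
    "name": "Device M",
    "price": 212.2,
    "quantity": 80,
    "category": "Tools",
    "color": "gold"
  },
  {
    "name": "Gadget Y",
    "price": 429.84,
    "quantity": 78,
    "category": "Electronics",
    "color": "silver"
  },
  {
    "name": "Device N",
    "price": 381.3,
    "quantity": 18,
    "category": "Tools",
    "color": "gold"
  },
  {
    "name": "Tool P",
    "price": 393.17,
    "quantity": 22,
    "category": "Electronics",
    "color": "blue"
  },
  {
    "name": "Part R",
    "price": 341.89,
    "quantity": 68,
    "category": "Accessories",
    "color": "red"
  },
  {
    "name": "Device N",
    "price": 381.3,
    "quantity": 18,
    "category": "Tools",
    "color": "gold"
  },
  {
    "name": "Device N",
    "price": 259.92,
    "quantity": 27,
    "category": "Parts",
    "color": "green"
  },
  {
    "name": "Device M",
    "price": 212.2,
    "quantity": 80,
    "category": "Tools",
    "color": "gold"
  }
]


Checking 9 records for duplicates:

  Row 1: Part R ($341.89, qty 68)
  Row 2: Device M ($212.2, qty 80)
  Row 3: Gadget Y ($429.84, qty 78)
  Row 4: Device N ($381.3, qty 18)
  Row 5: Tool P ($393.17, qty 22)
  Row 6: Part R ($341.89, qty 68) <-- DUPLICATE
  Row 7: Device N ($381.3, qty 18) <-- DUPLICATE
  Row 8: Device N ($259.92, qty 27)
  Row 9: Device M ($212.2, qty 80) <-- DUPLICATE

Duplicates found: 3
Unique records: 6

3 duplicates, 6 unique


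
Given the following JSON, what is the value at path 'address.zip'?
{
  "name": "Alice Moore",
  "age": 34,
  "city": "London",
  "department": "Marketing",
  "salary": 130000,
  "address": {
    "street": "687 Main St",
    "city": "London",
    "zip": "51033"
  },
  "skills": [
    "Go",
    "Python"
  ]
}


Query: address.zip
Path: address -> zip
Value: 51033

51033


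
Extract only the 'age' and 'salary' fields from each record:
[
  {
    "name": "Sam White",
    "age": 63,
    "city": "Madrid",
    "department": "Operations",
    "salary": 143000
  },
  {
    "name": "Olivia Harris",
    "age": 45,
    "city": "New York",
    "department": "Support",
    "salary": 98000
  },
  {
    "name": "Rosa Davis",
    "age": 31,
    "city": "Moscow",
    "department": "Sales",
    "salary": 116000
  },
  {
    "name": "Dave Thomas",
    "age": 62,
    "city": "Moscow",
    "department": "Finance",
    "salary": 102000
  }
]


Original: 4 records with fields: name, age, city, department, salary
Keep: ['age', 'salary']
Drop: ['name', 'city', 'department']
Result: 4 records, 2 fields each

[
  {
    "age": 63,
    "salary": 143000
  },
  {
    "age": 45,
    "salary": 98000
  },
  {
    "age": 31,
    "salary": 116000
  },
  {
    "age": 62,
    "salary": 102000
  }
]


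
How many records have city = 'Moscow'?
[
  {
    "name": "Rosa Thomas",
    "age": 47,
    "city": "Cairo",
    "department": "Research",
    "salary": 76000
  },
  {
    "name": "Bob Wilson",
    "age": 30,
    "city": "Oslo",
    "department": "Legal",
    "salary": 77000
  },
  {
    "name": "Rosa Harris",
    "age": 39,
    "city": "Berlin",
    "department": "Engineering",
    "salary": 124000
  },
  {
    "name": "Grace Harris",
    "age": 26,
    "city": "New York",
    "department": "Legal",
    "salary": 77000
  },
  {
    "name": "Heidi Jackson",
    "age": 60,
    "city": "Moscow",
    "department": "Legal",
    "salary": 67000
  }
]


Data: 5 records
Condition: city = 'Moscow'

Checking each record:
  Rosa Thomas: Cairo
  Bob Wilson: Oslo
  Rosa Harris: Berlin
  Grace Harris: New York
  Heidi Jackson: Moscow MATCH

Count: 1

1


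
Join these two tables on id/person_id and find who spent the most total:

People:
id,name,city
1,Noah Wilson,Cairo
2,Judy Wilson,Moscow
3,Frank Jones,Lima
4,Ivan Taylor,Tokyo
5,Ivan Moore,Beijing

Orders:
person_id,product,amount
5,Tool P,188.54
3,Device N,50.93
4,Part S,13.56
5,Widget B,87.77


Join on: people.id = orders.person_id

Joined rows:
  Ivan Moore (Beijing) bought Tool P for $188.54
  Frank Jones (Lima) bought Device N for $50.93
  Ivan Taylor (Tokyo) bought Part S for $13.56
  Ivan Moore (Beijing) bought Widget B for $87.77

Total per person:
  Ivan Moore: $276.31
  Frank Jones: $50.93
  Ivan Taylor: $13.56

Top spender: Ivan Moore ($276.31)

Ivan Moore ($276.31)


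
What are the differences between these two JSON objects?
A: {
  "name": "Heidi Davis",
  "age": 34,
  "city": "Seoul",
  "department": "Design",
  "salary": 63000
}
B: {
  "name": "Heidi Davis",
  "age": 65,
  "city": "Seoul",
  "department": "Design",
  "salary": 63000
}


Comparing each field (in key order):
  name: same
  age: DIFFERENT
  city: same
  department: same
  salary: same
Differences:
  age: 34 -> 65

1 field(s) changed

1 change: age


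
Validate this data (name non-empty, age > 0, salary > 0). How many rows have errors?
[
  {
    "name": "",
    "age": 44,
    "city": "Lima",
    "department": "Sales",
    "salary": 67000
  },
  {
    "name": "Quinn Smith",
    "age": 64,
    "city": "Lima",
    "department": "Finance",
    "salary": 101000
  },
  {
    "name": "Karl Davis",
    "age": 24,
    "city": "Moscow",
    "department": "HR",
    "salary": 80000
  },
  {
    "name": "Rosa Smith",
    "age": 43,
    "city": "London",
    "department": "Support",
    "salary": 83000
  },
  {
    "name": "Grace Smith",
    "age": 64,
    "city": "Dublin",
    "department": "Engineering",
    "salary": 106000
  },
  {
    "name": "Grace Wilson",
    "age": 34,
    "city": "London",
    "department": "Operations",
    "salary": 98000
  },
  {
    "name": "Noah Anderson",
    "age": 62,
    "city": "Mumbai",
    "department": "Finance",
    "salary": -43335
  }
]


Validating 7 records:
Rules: name non-empty, age > 0, salary > 0

  Row 1 (???): empty name
  Row 2 (Quinn Smith): OK
  Row 3 (Karl Davis): OK
  Row 4 (Rosa Smith): OK
  Row 5 (Grace Smith): OK
  Row 6 (Grace Wilson): OK
  Row 7 (Noah Anderson): negative salary: -43335

Total errors: 2

2 errors


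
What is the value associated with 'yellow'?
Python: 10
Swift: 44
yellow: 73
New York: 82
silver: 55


Looking up key 'yellow'
Value: 73

73


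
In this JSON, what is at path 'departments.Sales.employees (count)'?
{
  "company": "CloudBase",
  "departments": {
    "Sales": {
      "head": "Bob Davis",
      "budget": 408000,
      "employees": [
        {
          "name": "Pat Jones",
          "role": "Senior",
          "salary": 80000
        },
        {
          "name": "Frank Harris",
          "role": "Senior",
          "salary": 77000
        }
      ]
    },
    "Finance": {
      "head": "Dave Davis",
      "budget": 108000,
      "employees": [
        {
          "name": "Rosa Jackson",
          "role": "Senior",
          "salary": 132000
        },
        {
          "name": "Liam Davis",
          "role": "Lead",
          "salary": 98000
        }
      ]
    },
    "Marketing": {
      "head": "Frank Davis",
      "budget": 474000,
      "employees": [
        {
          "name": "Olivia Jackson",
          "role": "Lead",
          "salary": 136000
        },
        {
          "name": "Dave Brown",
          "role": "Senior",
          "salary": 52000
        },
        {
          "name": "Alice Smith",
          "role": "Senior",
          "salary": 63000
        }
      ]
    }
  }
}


Path: departments.Sales.employees (count)

Navigate:
  -> departments
  -> Sales
  -> employees (array, length 2)

2


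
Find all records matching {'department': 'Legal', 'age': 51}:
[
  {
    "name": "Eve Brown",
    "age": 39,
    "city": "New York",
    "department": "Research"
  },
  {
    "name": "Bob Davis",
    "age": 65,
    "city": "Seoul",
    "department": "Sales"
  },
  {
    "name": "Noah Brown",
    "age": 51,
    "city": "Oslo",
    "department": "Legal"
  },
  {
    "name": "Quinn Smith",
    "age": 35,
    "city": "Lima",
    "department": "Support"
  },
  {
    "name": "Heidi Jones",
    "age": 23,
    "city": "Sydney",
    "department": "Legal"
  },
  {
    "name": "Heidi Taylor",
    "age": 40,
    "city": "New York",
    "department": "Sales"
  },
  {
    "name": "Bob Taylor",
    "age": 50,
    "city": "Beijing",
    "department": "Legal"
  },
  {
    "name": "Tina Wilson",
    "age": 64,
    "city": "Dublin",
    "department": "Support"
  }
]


Search criteria: {'department': 'Legal', 'age': 51}

Checking 8 records:
  Eve Brown: {department: Research, age: 39}
  Bob Davis: {department: Sales, age: 65}
  Noah Brown: {department: Legal, age: 51} <-- MATCH
  Quinn Smith: {department: Support, age: 35}
  Heidi Jones: {department: Legal, age: 23}
  Heidi Taylor: {department: Sales, age: 40}
  Bob Taylor: {department: Legal, age: 50}
  Tina Wilson: {department: Support, age: 64}

Matches: ["Noah Brown"]

["Noah Brown"]


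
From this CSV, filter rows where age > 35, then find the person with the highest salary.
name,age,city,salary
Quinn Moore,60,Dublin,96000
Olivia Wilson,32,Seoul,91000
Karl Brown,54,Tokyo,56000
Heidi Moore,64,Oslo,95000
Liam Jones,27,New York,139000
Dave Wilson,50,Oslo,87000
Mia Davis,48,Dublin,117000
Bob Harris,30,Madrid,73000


Filter: age > 35
Sort by: salary (descending)

Filtered records (5):
  Mia Davis, age 48, salary $117000
  Quinn Moore, age 60, salary $96000
  Heidi Moore, age 64, salary $95000
  Dave Wilson, age 50, salary $87000
  Karl Brown, age 54, salary $56000

Highest salary: Mia Davis ($117000)

Mia Davis


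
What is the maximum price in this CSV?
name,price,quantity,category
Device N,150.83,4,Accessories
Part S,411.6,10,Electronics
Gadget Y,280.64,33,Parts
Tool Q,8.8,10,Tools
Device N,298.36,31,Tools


Computing maximum price:
Values: [150.83, 411.6, 280.64, 8.8, 298.36]
Max = 411.6

411.6


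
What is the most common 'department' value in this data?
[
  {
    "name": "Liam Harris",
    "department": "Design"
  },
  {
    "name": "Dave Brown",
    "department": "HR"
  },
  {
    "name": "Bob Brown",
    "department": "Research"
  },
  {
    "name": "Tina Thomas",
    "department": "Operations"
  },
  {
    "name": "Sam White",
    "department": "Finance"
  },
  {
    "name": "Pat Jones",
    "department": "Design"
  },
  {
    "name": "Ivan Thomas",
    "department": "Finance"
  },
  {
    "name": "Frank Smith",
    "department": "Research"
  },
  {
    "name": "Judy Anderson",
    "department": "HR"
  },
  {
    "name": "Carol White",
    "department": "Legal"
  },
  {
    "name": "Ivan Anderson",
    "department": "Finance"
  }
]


Counting 'department' values across 11 records:

  Finance: 3 ###
  Design: 2 ##
  HR: 2 ##
  Research: 2 ##
  Operations: 1 #
  Legal: 1 #

Most common: Finance (3 times)

Finance (3 times)


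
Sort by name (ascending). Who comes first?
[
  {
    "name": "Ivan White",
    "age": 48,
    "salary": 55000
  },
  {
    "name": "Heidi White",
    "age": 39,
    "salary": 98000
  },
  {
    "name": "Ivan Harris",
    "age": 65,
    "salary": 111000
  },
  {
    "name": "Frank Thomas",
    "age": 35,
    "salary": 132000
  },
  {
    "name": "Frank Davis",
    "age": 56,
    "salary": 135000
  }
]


Sort by: name (ascending)

Sorted order:
  1. Frank Davis (name = Frank Davis)
  2. Frank Thomas (name = Frank Thomas)
  3. Heidi White (name = Heidi White)
  4. Ivan Harris (name = Ivan Harris)
  5. Ivan White (name = Ivan White)

First: Frank Davis

Frank Davis


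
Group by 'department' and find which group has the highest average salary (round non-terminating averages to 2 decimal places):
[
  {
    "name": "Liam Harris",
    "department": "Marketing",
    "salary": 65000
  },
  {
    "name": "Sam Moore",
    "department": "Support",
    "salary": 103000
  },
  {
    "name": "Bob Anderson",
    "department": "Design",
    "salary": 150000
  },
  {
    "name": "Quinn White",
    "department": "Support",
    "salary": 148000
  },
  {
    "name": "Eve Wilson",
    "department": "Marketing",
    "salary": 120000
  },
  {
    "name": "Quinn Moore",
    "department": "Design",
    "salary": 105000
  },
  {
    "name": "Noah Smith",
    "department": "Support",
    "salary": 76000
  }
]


Group by: department

Groups:
  Design: 2 people, avg salary = 255000/2 = $127500
  Marketing: 2 people, avg salary = 185000/2 = $92500
  Support: 3 people, avg salary = 327000/3 = $109000

Highest average salary: Design ($127500)

Design ($127500)


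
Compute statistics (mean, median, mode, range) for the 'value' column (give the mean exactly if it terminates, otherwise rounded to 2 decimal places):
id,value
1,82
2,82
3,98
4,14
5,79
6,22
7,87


Data: [82, 82, 98, 14, 79, 22, 87]
Count: 7
Sum: 464
Mean: 464/7 ≈ 66.29 (rounded to 2 decimal places)
Sorted: [14, 22, 79, 82, 82, 87, 98]
Median: 82.0
Mode: 82 (2 times)
Range: 98 - 14 = 84
Min: 14, Max: 98

mean≈66.29, median=82.0, mode=82, range=84


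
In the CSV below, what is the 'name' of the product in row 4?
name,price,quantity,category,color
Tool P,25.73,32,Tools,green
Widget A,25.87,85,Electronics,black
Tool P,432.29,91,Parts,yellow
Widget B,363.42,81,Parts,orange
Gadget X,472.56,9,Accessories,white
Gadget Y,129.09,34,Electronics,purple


Query: Row 4 ('Widget B'), column 'name'
Value: Widget B

Widget B


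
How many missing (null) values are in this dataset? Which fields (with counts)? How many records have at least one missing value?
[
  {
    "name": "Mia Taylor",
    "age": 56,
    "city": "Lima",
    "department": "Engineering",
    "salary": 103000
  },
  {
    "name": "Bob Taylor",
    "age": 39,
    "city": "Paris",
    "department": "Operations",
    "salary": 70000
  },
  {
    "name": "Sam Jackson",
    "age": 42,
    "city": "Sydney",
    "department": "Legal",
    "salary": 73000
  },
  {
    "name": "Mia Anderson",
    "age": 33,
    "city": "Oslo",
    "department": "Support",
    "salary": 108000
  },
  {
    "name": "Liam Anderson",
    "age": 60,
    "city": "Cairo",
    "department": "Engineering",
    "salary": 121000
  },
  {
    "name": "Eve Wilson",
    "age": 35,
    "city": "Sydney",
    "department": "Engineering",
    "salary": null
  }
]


Checking for missing (null) values in 6 records:

  Mia Taylor: complete
  Bob Taylor: complete
  Sam Jackson: complete
  Mia Anderson: complete
  Liam Anderson: complete
  Eve Wilson: salary

Per field:
  name: 0 missing
  age: 0 missing
  city: 0 missing
  department: 0 missing
  salary: 1 missing

Total missing values: 1
Records with any missing: 1

1 missing values (salary: 1); 1 incomplete records


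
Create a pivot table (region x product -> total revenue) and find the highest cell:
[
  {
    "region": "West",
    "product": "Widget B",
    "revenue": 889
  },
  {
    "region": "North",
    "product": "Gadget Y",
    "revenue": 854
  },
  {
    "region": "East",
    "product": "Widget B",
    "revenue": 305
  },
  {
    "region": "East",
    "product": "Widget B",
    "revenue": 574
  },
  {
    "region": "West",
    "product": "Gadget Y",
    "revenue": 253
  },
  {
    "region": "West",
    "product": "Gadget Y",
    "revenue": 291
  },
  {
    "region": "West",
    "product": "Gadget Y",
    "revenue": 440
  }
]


Pivot: region (rows) x product (columns) -> total revenue

     Gadget Y      Widget B    
East             0           879  
North          854             0  
West           984           889  

Highest: West / Gadget Y = $984

West / Gadget Y = $984


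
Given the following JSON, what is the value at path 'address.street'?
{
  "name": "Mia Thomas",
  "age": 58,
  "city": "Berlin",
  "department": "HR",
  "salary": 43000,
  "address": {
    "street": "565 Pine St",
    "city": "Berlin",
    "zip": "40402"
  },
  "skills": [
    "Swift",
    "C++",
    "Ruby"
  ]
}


Query: address.street
Path: address -> street
Value: 565 Pine St

565 Pine St


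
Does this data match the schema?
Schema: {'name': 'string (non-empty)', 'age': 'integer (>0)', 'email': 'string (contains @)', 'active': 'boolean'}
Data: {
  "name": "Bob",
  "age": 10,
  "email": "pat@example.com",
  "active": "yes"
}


Validating each field against schema:
  name: OK (non-empty string)
  age: OK (positive integer)
  email: OK (string with @)
  active: FAIL ("yes" is not a boolean)

Result: INVALID (1 error: active)

INVALID (1 error: active)


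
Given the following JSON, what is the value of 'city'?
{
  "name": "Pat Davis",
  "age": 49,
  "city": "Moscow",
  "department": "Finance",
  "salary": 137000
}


Looking up field 'city'
Value: Moscow

Moscow


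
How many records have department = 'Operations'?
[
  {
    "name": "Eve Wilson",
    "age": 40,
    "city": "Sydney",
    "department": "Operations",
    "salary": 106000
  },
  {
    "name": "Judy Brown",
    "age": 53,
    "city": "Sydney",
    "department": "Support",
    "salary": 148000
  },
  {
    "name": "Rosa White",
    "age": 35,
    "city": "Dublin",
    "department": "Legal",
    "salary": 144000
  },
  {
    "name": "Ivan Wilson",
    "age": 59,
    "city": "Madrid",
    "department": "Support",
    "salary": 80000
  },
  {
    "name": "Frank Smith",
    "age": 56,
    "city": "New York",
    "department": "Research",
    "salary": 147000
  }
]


Data: 5 records
Condition: department = 'Operations'

Checking each record:
  Eve Wilson: Operations MATCH
  Judy Brown: Support
  Rosa White: Legal
  Ivan Wilson: Support
  Frank Smith: Research

Count: 1

1


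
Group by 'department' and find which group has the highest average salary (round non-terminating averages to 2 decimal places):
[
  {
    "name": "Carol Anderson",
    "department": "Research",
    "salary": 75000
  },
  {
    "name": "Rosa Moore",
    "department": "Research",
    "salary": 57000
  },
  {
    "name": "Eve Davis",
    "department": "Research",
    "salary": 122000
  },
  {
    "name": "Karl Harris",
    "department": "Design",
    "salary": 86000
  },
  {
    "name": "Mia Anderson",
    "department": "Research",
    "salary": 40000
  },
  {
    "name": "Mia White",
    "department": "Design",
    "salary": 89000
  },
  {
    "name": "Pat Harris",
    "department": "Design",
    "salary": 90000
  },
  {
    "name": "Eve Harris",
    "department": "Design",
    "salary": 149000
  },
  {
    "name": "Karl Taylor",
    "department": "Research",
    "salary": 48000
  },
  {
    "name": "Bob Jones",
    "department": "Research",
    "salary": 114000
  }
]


Group by: department

Groups:
  Design: 4 people, avg salary = 414000/4 = $103500
  Research: 6 people, avg salary = 456000/6 = $76000

Highest average salary: Design ($103500)

Design ($103500)


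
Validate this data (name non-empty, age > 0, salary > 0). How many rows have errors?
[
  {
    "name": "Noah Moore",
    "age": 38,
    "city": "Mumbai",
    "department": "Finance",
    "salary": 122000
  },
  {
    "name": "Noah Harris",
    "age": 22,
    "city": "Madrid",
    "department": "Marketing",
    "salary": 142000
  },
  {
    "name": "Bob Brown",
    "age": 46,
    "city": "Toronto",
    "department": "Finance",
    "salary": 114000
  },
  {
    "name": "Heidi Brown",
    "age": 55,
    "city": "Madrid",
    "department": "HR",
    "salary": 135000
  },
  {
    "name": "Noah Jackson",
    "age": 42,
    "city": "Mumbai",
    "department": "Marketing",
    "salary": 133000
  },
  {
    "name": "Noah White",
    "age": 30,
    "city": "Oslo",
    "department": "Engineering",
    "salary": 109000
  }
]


Validating 6 records:
Rules: name non-empty, age > 0, salary > 0

  Row 1 (Noah Moore): OK
  Row 2 (Noah Harris): OK
  Row 3 (Bob Brown): OK
  Row 4 (Heidi Brown): OK
  Row 5 (Noah Jackson): OK
  Row 6 (Noah White): OK

Total errors: 0

0 errors


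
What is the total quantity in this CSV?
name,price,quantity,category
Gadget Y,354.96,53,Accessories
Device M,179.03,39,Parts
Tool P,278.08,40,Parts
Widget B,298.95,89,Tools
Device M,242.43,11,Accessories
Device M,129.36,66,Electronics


Computing total quantity:
Values: [53, 39, 40, 89, 11, 66]
Sum = 298

298


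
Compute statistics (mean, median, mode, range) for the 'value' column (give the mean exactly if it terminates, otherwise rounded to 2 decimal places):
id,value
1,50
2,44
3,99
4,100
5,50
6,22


Data: [50, 44, 99, 100, 50, 22]
Count: 6
Sum: 365
Mean: 365/6 ≈ 60.83 (rounded to 2 decimal places)
Sorted: [22, 44, 50, 50, 99, 100]
Median: 50.0
Mode: 50 (2 times)
Range: 100 - 22 = 78
Min: 22, Max: 100

mean≈60.83, median=50.0, mode=50, range=78


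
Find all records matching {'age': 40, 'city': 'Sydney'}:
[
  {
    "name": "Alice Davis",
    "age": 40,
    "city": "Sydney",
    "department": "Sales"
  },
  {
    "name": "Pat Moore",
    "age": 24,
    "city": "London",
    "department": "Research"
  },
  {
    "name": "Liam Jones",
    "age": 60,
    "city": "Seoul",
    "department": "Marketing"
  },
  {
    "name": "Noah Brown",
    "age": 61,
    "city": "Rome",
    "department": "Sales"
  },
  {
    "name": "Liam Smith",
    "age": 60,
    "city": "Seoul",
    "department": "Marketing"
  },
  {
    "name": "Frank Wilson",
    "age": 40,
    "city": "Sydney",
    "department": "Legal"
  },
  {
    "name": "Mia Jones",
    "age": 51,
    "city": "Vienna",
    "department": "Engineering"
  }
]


Search criteria: {'age': 40, 'city': 'Sydney'}

Checking 7 records:
  Alice Davis: {age: 40, city: Sydney} <-- MATCH
  Pat Moore: {age: 24, city: London}
  Liam Jones: {age: 60, city: Seoul}
  Noah Brown: {age: 61, city: Rome}
  Liam Smith: {age: 60, city: Seoul}
  Frank Wilson: {age: 40, city: Sydney} <-- MATCH
  Mia Jones: {age: 51, city: Vienna}

Matches: ["Alice Davis", "Frank Wilson"]

["Alice Davis", "Frank Wilson"]


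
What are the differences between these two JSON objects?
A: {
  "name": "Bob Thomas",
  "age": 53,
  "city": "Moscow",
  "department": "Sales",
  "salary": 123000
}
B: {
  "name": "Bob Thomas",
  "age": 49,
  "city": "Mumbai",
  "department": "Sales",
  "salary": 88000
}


Comparing each field (in key order):
  name: same
  age: DIFFERENT
  city: DIFFERENT
  department: same
  salary: DIFFERENT
Differences:
  age: 53 -> 49
  city: Moscow -> Mumbai
  salary: 123000 -> 88000

3 field(s) changed

3 changes: age, city, salary


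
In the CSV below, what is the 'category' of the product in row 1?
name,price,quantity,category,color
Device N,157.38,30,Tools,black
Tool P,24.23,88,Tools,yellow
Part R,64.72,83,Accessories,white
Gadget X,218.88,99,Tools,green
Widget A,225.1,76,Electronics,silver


Query: Row 1 ('Device N'), column 'category'
Value: Tools

Tools


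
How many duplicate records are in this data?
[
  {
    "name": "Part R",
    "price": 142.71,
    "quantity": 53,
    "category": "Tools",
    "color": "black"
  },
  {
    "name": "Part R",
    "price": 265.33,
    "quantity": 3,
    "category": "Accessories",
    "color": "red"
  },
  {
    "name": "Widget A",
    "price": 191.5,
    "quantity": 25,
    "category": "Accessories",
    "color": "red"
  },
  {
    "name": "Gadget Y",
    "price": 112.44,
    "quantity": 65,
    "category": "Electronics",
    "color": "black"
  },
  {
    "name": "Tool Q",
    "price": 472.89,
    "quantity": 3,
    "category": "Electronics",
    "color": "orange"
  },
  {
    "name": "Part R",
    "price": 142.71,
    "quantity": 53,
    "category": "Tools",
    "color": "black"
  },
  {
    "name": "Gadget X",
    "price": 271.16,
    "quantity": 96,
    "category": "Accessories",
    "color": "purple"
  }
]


Checking 7 records for duplicates:

  Row 1: Part R ($142.71, qty 53)
  Row 2: Part R ($265.33, qty 3)
  Row 3: Widget A ($191.5, qty 25)
  Row 4: Gadget Y ($112.44, qty 65)
  Row 5: Tool Q ($472.89, qty 3)
  Row 6: Part R ($142.71, qty 53) <-- DUPLICATE
  Row 7: Gadget X ($271.16, qty 96)

Duplicates found: 1
Unique records: 6

1 duplicates, 6 unique
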